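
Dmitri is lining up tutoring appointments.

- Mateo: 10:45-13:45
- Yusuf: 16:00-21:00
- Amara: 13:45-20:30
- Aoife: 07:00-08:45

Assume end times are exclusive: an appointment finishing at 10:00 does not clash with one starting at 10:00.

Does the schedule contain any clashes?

Sorted by start: Aoife, Mateo, Amara, Yusuf.
Mateo starts after Aoife ends; Aoife is clear from here.
Amara starts exactly when Mateo ends (back-to-back, no overlap); Mateo is clear from here.
Yusuf starts before Amara ends → Amara and Yusuf overlap.
That's a conflict, so the schedule is not conflict-free.

Yes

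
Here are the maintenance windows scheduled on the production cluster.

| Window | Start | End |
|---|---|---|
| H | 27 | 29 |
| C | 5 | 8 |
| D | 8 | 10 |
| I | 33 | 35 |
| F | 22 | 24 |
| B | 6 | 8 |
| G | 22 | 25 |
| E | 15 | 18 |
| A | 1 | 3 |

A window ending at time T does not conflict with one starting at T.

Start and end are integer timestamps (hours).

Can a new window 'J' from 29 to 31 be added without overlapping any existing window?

Yes — the slot is free

A: ends 3 at or before J starts 29 → clear.
C: ends 8 at or before J starts 29 → clear.
B: ends 8 at or before J starts 29 → clear.
D: ends 10 at or before J starts 29 → clear.
E: ends 18 at or before J starts 29 → clear.
F: ends 24 at or before J starts 29 → clear.
G: ends 25 at or before J starts 29 → clear.
H: ends 29 at or before J starts 29 → clear.
I: starts 33 at or after J ends 31 → clear.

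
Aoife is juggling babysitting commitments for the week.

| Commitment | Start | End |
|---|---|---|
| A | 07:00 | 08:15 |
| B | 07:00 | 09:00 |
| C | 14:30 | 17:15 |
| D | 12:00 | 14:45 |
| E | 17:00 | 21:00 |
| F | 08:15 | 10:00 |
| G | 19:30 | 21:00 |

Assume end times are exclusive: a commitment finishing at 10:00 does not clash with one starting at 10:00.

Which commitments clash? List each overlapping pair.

Check each pair: they overlap iff neither finishes before the other starts.
Sorted by start: A, B, F, D, C, E, G.
B starts before A ends → A and B overlap.
F starts exactly when A ends (back-to-back, no overlap); A is clear from here.
F starts before B ends → B and F overlap.
D starts after B ends; B is clear from here.
D starts after F ends; F is clear from here.
C starts before D ends → D and C overlap.
E starts after D ends; D is clear from here.
E starts before C ends → C and E overlap.
G starts after C ends.
G starts before E ends → E and G overlap.

A & B, B & F, C & D, C & E, E & G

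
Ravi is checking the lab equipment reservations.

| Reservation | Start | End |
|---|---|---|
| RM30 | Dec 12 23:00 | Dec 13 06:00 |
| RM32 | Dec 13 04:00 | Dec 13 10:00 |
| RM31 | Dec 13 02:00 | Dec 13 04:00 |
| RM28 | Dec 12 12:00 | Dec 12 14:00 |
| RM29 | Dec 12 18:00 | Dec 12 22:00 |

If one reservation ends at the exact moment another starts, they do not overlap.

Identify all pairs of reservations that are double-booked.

RM30 & RM31, RM30 & RM32

Sorted by start: RM28, RM29, RM30, RM31, RM32.
RM29 starts after RM28 ends — done with RM28.
RM30 starts after RM29 ends — done with RM29.
RM31 starts before RM30 ends → RM30 and RM31 overlap.
RM32 starts before RM30 ends → RM30 and RM32 overlap.
RM32 starts exactly when RM31 ends (back-to-back, no overlap).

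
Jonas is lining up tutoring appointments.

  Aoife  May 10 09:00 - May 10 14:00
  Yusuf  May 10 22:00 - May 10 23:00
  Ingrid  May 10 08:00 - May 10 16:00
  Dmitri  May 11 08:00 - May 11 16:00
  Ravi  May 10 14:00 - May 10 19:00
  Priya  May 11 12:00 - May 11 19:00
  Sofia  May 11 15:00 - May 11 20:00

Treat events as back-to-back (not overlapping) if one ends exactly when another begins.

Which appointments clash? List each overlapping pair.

Check each pair: they overlap iff neither finishes before the other starts.
Sorted by start: Ingrid, Aoife, Ravi, Yusuf, Dmitri, Priya, Sofia.
Aoife starts before Ingrid ends → Ingrid and Aoife overlap.
Ravi starts before Ingrid ends → Ingrid and Ravi overlap.
Yusuf starts after Ingrid ends, so Ingrid has no further overlaps.
Ravi starts exactly when Aoife ends (back-to-back, no overlap), so Aoife has no further overlaps.
Yusuf starts after Ravi ends, so Ravi has no further overlaps.
Dmitri starts after Yusuf ends, so Yusuf has no further overlaps.
Priya starts before Dmitri ends → Dmitri and Priya overlap.
Sofia starts before Dmitri ends → Dmitri and Sofia overlap.
Sofia starts before Priya ends → Priya and Sofia overlap.

Aoife & Ingrid, Dmitri & Priya, Dmitri & Sofia, Ingrid & Ravi, Priya & Sofia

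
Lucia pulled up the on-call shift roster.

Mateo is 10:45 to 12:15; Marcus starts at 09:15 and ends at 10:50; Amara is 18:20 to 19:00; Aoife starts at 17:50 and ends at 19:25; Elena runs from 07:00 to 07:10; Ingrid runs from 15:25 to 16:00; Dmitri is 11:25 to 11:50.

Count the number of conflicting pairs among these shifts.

3

Sorted by start: Elena, Marcus, Mateo, Dmitri, Ingrid, Aoife, Amara.
Marcus starts after Elena ends — done with Elena.
Mateo starts before Marcus ends → Marcus and Mateo overlap.
Dmitri starts after Marcus ends — done with Marcus.
Dmitri starts before Mateo ends → Mateo and Dmitri overlap.
Ingrid starts after Mateo ends — done with Mateo.
Ingrid starts after Dmitri ends — done with Dmitri.
Aoife starts after Ingrid ends — done with Ingrid.
Amara starts before Aoife ends → Aoife and Amara overlap.
Overlapping pairs: Amara & Aoife, Dmitri & Mateo, Marcus & Mateo — 3 in total.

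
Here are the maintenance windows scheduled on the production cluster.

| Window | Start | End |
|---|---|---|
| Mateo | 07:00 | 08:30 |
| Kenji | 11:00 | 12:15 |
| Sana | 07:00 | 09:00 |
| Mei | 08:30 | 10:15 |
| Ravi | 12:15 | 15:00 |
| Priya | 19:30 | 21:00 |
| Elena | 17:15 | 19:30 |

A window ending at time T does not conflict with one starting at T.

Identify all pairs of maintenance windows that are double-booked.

Two intervals overlap when each starts before the other ends.
Sorted by start: Mateo, Sana, Mei, Kenji, Ravi, Elena, Priya.
Sana starts before Mateo ends → Mateo and Sana overlap.
Mei starts exactly when Mateo ends (back-to-back, no overlap); Mateo is clear from here.
Mei starts before Sana ends → Sana and Mei overlap.
Kenji starts after Sana ends; Sana is clear from here.
Kenji starts after Mei ends; Mei is clear from here.
Ravi starts exactly when Kenji ends (back-to-back, no overlap); Kenji is clear from here.
Elena starts after Ravi ends; Ravi is clear from here.
Priya starts exactly when Elena ends (back-to-back, no overlap).

Mateo & Sana, Mei & Sana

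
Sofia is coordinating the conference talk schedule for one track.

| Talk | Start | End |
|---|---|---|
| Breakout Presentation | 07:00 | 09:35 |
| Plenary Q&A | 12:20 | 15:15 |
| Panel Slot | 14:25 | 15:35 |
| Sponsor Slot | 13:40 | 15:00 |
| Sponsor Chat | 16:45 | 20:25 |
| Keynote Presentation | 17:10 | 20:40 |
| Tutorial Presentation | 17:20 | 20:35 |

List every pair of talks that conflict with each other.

Sorted by start: Breakout Presentation, Plenary Q&A, Sponsor Slot, Panel Slot, Sponsor Chat, Keynote Presentation, Tutorial Presentation.
Plenary Q&A starts after Breakout Presentation ends — done with Breakout Presentation.
Sponsor Slot starts before Plenary Q&A ends → Plenary Q&A and Sponsor Slot overlap.
Panel Slot starts before Plenary Q&A ends → Plenary Q&A and Panel Slot overlap.
Sponsor Chat starts after Plenary Q&A ends — done with Plenary Q&A.
Panel Slot starts before Sponsor Slot ends → Sponsor Slot and Panel Slot overlap.
Sponsor Chat starts after Sponsor Slot ends — done with Sponsor Slot.
Sponsor Chat starts after Panel Slot ends — done with Panel Slot.
Keynote Presentation starts before Sponsor Chat ends → Sponsor Chat and Keynote Presentation overlap.
Tutorial Presentation starts before Sponsor Chat ends → Sponsor Chat and Tutorial Presentation overlap.
Tutorial Presentation starts before Keynote Presentation ends → Keynote Presentation and Tutorial Presentation overlap.

Keynote Presentation & Sponsor Chat, Keynote Presentation & Tutorial Presentation, Panel Slot & Plenary Q&A, Panel Slot & Sponsor Slot, Plenary Q&A & Sponsor Slot, Sponsor Chat & Tutorial Presentation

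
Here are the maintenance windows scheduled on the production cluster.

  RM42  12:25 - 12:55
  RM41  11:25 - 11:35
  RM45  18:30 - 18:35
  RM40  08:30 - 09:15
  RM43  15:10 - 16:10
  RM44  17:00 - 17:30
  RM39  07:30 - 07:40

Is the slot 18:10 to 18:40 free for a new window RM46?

RM39: ends 07:40 at or before RM46 starts 18:10 → clear.
RM40: ends 09:15 at or before RM46 starts 18:10 → clear.
RM41: ends 11:35 at or before RM46 starts 18:10 → clear.
RM42: ends 12:55 at or before RM46 starts 18:10 → clear.
RM43: ends 16:10 at or before RM46 starts 18:10 → clear.
RM44: ends 17:30 at or before RM46 starts 18:10 → clear.
RM45: starts 18:30 before RM46 ends 18:40, and ends 18:35 after RM46 starts 18:10 → overlap.
RM46 overlaps RM45.

No — it overlaps RM45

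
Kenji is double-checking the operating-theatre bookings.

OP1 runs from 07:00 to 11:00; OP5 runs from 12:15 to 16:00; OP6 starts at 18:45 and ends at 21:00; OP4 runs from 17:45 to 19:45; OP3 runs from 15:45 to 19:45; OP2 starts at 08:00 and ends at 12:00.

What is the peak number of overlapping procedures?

3

Sort all start/end points and keep a running count:
07:00 start OP1 → 1
08:00 start OP2 → 2
11:00 end OP1 → 1
12:00 end OP2 → 0
12:15 start OP5 → 1
15:45 start OP3 → 2
16:00 end OP5 → 1
17:45 start OP4 → 2
18:45 start OP6 → 3
19:45 end OP3 → 2
19:45 end OP4 → 1
21:00 end OP6 → 0
Peak is 3, at 18:45 (OP3, OP4, OP6).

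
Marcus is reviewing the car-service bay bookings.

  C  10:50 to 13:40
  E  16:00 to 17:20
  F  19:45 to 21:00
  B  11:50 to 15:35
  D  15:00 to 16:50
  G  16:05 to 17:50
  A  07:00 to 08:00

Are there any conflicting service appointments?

Yes

Sorted by start: A, C, B, D, E, G, F.
C starts after A ends, so A has no further overlaps.
B starts before C ends → C and B overlap.
That's a conflict, so the schedule is not conflict-free.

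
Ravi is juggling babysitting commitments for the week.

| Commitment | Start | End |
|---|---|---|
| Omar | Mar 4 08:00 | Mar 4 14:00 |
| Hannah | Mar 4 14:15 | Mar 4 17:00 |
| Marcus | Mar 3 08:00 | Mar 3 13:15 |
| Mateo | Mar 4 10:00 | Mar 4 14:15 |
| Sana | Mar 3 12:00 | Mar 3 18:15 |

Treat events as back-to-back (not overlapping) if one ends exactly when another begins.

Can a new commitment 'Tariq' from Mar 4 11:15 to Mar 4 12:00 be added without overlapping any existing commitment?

Marcus: ends Mar 3 13:15 at or before Tariq starts Mar 4 11:15 → clear.
Sana: ends Mar 3 18:15 at or before Tariq starts Mar 4 11:15 → clear.
Omar: starts Mar 4 08:00 before Tariq ends Mar 4 12:00, and ends Mar 4 14:00 after Tariq starts Mar 4 11:15 → overlap.
Mateo: starts Mar 4 10:00 before Tariq ends Mar 4 12:00, and ends Mar 4 14:15 after Tariq starts Mar 4 11:15 → overlap.
Hannah: starts Mar 4 14:15 at or after Tariq ends Mar 4 12:00 → clear.
Tariq overlaps Omar, Mateo.

No — it overlaps Mateo, Omar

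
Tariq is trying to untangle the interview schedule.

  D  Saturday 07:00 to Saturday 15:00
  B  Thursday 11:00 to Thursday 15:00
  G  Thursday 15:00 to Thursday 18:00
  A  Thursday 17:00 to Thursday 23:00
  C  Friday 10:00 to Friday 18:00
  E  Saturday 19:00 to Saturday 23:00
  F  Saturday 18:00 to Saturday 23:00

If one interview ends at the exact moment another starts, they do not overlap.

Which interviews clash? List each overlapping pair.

A & G, E & F

Check each pair: they overlap iff neither finishes before the other starts.
Sorted by start: B, G, A, C, D, F, E.
G starts exactly when B ends (back-to-back, no overlap), so nothing later overlaps B either.
A starts before G ends → G and A overlap.
C starts after G ends, so nothing later overlaps G either.
C starts after A ends, so nothing later overlaps A either.
D starts after C ends, so nothing later overlaps C either.
F starts after D ends, so nothing later overlaps D either.
E starts before F ends → F and E overlap.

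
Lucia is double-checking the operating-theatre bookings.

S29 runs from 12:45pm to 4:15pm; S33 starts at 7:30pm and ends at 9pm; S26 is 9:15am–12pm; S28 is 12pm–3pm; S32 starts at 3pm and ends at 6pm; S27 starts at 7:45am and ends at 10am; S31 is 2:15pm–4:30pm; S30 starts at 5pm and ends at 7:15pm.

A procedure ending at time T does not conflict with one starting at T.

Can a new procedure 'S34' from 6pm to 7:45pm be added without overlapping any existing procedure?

No — it overlaps S30, S33

S27: ends 10am at or before S34 starts 6pm → clear.
S26: ends 12pm at or before S34 starts 6pm → clear.
S28: ends 3pm at or before S34 starts 6pm → clear.
S29: ends 4:15pm at or before S34 starts 6pm → clear.
S31: ends 4:30pm at or before S34 starts 6pm → clear.
S32: ends 6pm at or before S34 starts 6pm → clear.
S30: starts 5pm before S34 ends 7:45pm, and ends 7:15pm after S34 starts 6pm → overlap.
S33: starts 7:30pm before S34 ends 7:45pm, and ends 9pm after S34 starts 6pm → overlap.
S34 overlaps S30, S33.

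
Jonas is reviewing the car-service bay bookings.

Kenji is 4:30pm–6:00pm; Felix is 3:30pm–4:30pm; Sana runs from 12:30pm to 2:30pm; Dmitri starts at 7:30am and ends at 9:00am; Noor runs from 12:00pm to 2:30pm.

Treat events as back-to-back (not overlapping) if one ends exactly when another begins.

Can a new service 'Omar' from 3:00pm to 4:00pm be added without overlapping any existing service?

Dmitri: ends 9:00am at or before Omar starts 3:00pm → clear.
Noor: ends 2:30pm at or before Omar starts 3:00pm → clear.
Sana: ends 2:30pm at or before Omar starts 3:00pm → clear.
Felix: starts 3:30pm before Omar ends 4:00pm, and ends 4:30pm after Omar starts 3:00pm → overlap.
Kenji: starts 4:30pm at or after Omar ends 4:00pm → clear.
Omar overlaps Felix.

No — it overlaps Felix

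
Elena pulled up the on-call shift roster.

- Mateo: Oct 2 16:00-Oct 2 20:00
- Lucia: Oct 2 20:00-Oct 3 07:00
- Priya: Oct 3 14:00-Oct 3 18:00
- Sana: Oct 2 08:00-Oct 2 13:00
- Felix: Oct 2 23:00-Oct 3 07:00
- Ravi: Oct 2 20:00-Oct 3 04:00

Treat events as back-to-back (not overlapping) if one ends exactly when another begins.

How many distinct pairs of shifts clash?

Two intervals overlap when each starts before the other ends.
Sorted by start: Sana, Mateo, Ravi, Lucia, Felix, Priya.
Mateo starts after Sana ends — done with Sana.
Ravi starts exactly when Mateo ends (back-to-back, no overlap) — done with Mateo.
Lucia starts before Ravi ends → Ravi and Lucia overlap.
Felix starts before Ravi ends → Ravi and Felix overlap.
Priya starts after Ravi ends.
Felix starts before Lucia ends → Lucia and Felix overlap.
Priya starts after Lucia ends.
Priya starts after Felix ends.
Overlapping pairs: Felix & Lucia, Felix & Ravi, Lucia & Ravi — 3 in total.

3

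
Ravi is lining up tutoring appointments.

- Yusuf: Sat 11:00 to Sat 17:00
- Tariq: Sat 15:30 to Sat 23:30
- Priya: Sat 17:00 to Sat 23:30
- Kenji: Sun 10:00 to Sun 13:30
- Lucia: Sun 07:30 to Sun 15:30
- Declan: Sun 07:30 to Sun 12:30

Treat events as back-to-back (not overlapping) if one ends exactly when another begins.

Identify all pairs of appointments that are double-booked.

Check each pair: they overlap iff neither finishes before the other starts.
Sorted by start: Yusuf, Tariq, Priya, Lucia, Declan, Kenji.
Tariq starts before Yusuf ends → Yusuf and Tariq overlap.
Priya starts exactly when Yusuf ends (back-to-back, no overlap), so nothing later overlaps Yusuf either.
Priya starts before Tariq ends → Tariq and Priya overlap.
Lucia starts after Tariq ends, so nothing later overlaps Tariq either.
Lucia starts after Priya ends, so nothing later overlaps Priya either.
Declan starts before Lucia ends → Lucia and Declan overlap.
Kenji starts before Lucia ends → Lucia and Kenji overlap.
Kenji starts before Declan ends → Declan and Kenji overlap.

Declan & Kenji, Declan & Lucia, Kenji & Lucia, Priya & Tariq, Tariq & Yusuf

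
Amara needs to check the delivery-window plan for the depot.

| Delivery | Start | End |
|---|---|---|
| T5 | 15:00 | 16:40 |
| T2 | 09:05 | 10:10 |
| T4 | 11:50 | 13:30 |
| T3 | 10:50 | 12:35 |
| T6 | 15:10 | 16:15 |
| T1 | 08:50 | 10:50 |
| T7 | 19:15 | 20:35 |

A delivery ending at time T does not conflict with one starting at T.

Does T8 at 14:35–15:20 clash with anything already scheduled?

Yes — it overlaps T5, T6

T1: ends 10:50 at or before T8 starts 14:35 → clear.
T2: ends 10:10 at or before T8 starts 14:35 → clear.
T3: ends 12:35 at or before T8 starts 14:35 → clear.
T4: ends 13:30 at or before T8 starts 14:35 → clear.
T5: starts 15:00 before T8 ends 15:20, and ends 16:40 after T8 starts 14:35 → overlap.
T6: starts 15:10 before T8 ends 15:20, and ends 16:15 after T8 starts 14:35 → overlap.
T7: starts 19:15 at or after T8 ends 15:20 → clear.
T8 overlaps T5, T6.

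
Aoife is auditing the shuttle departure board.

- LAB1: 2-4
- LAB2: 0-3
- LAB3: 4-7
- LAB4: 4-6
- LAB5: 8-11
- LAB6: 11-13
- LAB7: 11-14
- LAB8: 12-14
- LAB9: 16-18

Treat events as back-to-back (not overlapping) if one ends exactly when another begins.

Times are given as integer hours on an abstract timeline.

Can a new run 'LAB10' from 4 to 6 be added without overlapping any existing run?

No — it overlaps LAB3, LAB4

LAB2: ends 3 at or before LAB10 starts 4 → clear.
LAB1: ends 4 at or before LAB10 starts 4 → clear.
LAB3: starts 4 before LAB10 ends 6, and ends 7 after LAB10 starts 4 → overlap.
LAB4: starts 4 before LAB10 ends 6, and ends 6 after LAB10 starts 4 → overlap.
LAB5: starts 8 at or after LAB10 ends 6 → clear.
LAB6: starts 11 at or after LAB10 ends 6 → clear.
LAB7: starts 11 at or after LAB10 ends 6 → clear.
LAB8: starts 12 at or after LAB10 ends 6 → clear.
LAB9: starts 16 at or after LAB10 ends 6 → clear.
LAB10 overlaps LAB3, LAB4.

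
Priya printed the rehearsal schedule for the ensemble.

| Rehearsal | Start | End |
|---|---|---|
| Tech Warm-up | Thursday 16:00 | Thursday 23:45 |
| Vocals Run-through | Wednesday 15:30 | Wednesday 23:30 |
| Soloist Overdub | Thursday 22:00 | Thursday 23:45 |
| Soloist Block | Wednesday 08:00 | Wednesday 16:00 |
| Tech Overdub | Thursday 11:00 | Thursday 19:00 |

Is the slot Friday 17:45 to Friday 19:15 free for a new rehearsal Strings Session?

Soloist Block: ends Wednesday 16:00 at or before Strings Session starts Friday 17:45 → clear.
Vocals Run-through: ends Wednesday 23:30 at or before Strings Session starts Friday 17:45 → clear.
Tech Overdub: ends Thursday 19:00 at or before Strings Session starts Friday 17:45 → clear.
Tech Warm-up: ends Thursday 23:45 at or before Strings Session starts Friday 17:45 → clear.
Soloist Overdub: ends Thursday 23:45 at or before Strings Session starts Friday 17:45 → clear.

Yes — the slot is free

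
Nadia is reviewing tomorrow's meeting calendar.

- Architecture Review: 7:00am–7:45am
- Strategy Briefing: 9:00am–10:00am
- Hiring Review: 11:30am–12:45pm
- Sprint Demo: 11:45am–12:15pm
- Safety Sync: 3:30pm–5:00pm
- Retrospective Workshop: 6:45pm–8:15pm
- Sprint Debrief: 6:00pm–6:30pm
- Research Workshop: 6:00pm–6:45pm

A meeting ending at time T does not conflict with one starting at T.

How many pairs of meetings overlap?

Two intervals overlap when each starts before the other ends.
Sorted by start: Architecture Review, Strategy Briefing, Hiring Review, Sprint Demo, Safety Sync, Sprint Debrief, Research Workshop, Retrospective Workshop.
Strategy Briefing starts after Architecture Review ends; Architecture Review is clear from here.
Hiring Review starts after Strategy Briefing ends; Strategy Briefing is clear from here.
Sprint Demo starts before Hiring Review ends → Hiring Review and Sprint Demo overlap.
Safety Sync starts after Hiring Review ends; Hiring Review is clear from here.
Safety Sync starts after Sprint Demo ends; Sprint Demo is clear from here.
Sprint Debrief starts after Safety Sync ends; Safety Sync is clear from here.
Research Workshop starts before Sprint Debrief ends → Sprint Debrief and Research Workshop overlap.
Retrospective Workshop starts after Sprint Debrief ends.
Retrospective Workshop starts exactly when Research Workshop ends (back-to-back, no overlap).
Overlapping pairs: Hiring Review & Sprint Demo, Research Workshop & Sprint Debrief — 2 in total.

2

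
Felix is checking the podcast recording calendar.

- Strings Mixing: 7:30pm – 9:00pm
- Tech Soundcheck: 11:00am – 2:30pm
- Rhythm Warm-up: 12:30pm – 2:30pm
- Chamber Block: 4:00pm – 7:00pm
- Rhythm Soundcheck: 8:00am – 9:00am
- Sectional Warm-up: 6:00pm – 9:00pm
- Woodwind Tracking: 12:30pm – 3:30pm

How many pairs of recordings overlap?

5

Sorted by start: Rhythm Soundcheck, Tech Soundcheck, Rhythm Warm-up, Woodwind Tracking, Chamber Block, Sectional Warm-up, Strings Mixing.
Tech Soundcheck starts after Rhythm Soundcheck ends; Rhythm Soundcheck is clear from here.
Rhythm Warm-up starts before Tech Soundcheck ends → Tech Soundcheck and Rhythm Warm-up overlap.
Woodwind Tracking starts before Tech Soundcheck ends → Tech Soundcheck and Woodwind Tracking overlap.
Chamber Block starts after Tech Soundcheck ends; Tech Soundcheck is clear from here.
Woodwind Tracking starts before Rhythm Warm-up ends → Rhythm Warm-up and Woodwind Tracking overlap.
Chamber Block starts after Rhythm Warm-up ends; Rhythm Warm-up is clear from here.
Chamber Block starts after Woodwind Tracking ends; Woodwind Tracking is clear from here.
Sectional Warm-up starts before Chamber Block ends → Chamber Block and Sectional Warm-up overlap.
Strings Mixing starts after Chamber Block ends.
Strings Mixing starts before Sectional Warm-up ends → Sectional Warm-up and Strings Mixing overlap.
Overlapping pairs: Chamber Block & Sectional Warm-up, Rhythm Warm-up & Tech Soundcheck, Rhythm Warm-up & Woodwind Tracking, Sectional Warm-up & Strings Mixing, Tech Soundcheck & Woodwind Tracking — 5 in total.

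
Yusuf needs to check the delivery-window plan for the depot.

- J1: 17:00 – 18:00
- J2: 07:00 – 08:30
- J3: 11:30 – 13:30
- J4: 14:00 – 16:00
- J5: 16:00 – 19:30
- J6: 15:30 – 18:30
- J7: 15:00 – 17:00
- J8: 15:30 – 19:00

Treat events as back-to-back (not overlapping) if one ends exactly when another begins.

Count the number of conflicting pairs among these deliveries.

12

Sorted by start: J2, J3, J4, J7, J6, J8, J5, J1.
J3 starts after J2 ends — done with J2.
J4 starts after J3 ends — done with J3.
J7 starts before J4 ends → J4 and J7 overlap.
J6 starts before J4 ends → J4 and J6 overlap.
J8 starts before J4 ends → J4 and J8 overlap.
J5 starts exactly when J4 ends (back-to-back, no overlap) — done with J4.
J6 starts before J7 ends → J7 and J6 overlap.
J8 starts before J7 ends → J7 and J8 overlap.
J5 starts before J7 ends → J7 and J5 overlap.
J1 starts exactly when J7 ends (back-to-back, no overlap).
J8 starts before J6 ends → J6 and J8 overlap.
J5 starts before J6 ends → J6 and J5 overlap.
J1 starts before J6 ends → J6 and J1 overlap.
J5 starts before J8 ends → J8 and J5 overlap.
J1 starts before J8 ends → J8 and J1 overlap.
J1 starts before J5 ends → J5 and J1 overlap.
Overlapping pairs: J1 & J5, J1 & J6, J1 & J8, J4 & J6, J4 & J7, J4 & J8, J5 & J6, J5 & J7, J5 & J8, J6 & J7, J6 & J8, J7 & J8 — 12 in total.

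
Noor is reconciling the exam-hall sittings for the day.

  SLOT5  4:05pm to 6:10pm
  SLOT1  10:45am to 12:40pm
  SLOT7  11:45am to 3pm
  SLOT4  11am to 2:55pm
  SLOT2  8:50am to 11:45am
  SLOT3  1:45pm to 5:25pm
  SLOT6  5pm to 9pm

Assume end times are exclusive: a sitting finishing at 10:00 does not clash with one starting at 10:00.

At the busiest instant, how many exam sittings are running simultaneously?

Sort all start/end points and keep a running count:
8:50am start SLOT2 → 1
10:45am start SLOT1 → 2
11am start SLOT4 → 3
11:45am end SLOT2 → 2
11:45am start SLOT7 → 3
12:40pm end SLOT1 → 2
1:45pm start SLOT3 → 3
2:55pm end SLOT4 → 2
3pm end SLOT7 → 1
4:05pm start SLOT5 → 2
5pm start SLOT6 → 3
5:25pm end SLOT3 → 2
6:10pm end SLOT5 → 1
9pm end SLOT6 → 0
Peak is 3, at 11am (SLOT1, SLOT2, SLOT4).

3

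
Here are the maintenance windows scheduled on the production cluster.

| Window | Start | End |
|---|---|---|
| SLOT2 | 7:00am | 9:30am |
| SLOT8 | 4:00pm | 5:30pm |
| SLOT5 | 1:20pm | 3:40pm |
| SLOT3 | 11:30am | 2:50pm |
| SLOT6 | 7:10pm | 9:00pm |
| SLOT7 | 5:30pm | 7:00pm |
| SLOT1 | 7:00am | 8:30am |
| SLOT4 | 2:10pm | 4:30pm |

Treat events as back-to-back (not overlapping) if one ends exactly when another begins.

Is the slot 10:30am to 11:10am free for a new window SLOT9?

Yes — the slot is free

SLOT1: ends 8:30am at or before SLOT9 starts 10:30am → clear.
SLOT2: ends 9:30am at or before SLOT9 starts 10:30am → clear.
SLOT3: starts 11:30am at or after SLOT9 ends 11:10am → clear.
SLOT5: starts 1:20pm at or after SLOT9 ends 11:10am → clear.
SLOT4: starts 2:10pm at or after SLOT9 ends 11:10am → clear.
SLOT8: starts 4:00pm at or after SLOT9 ends 11:10am → clear.
SLOT7: starts 5:30pm at or after SLOT9 ends 11:10am → clear.
SLOT6: starts 7:10pm at or after SLOT9 ends 11:10am → clear.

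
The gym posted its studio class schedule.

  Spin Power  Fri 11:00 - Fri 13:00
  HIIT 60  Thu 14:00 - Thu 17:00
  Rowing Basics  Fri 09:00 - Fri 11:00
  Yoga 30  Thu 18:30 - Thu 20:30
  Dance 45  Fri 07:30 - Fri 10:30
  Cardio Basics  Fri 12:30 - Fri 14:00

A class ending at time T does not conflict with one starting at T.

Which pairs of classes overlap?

Cardio Basics & Spin Power, Dance 45 & Rowing Basics

Check each pair: they overlap iff neither finishes before the other starts.
Sorted by start: HIIT 60, Yoga 30, Dance 45, Rowing Basics, Spin Power, Cardio Basics.
Yoga 30 starts after HIIT 60 ends, so HIIT 60 has no further overlaps.
Dance 45 starts after Yoga 30 ends, so Yoga 30 has no further overlaps.
Rowing Basics starts before Dance 45 ends → Dance 45 and Rowing Basics overlap.
Spin Power starts after Dance 45 ends, so Dance 45 has no further overlaps.
Spin Power starts exactly when Rowing Basics ends (back-to-back, no overlap), so Rowing Basics has no further overlaps.
Cardio Basics starts before Spin Power ends → Spin Power and Cardio Basics overlap.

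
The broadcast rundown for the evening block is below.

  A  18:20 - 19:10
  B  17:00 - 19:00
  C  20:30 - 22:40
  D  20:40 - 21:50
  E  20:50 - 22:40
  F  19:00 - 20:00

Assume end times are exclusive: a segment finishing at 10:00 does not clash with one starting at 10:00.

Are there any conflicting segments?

Two intervals overlap when each starts before the other ends.
Sorted by start: B, A, F, C, D, E.
A starts before B ends → B and A overlap.
That's a conflict, so the schedule is not conflict-free.

Yes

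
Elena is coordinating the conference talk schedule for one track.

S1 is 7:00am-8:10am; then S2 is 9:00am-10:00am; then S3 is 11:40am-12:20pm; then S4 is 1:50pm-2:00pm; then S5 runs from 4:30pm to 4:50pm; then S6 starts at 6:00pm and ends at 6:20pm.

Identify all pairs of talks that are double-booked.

Sorted by start: S1, S2, S3, S4, S5, S6.
S2 starts after S1 ends — done with S1.
S3 starts after S2 ends — done with S2.
S4 starts after S3 ends — done with S3.
S5 starts after S4 ends — done with S4.
S6 starts after S5 ends.

no overlapping pairs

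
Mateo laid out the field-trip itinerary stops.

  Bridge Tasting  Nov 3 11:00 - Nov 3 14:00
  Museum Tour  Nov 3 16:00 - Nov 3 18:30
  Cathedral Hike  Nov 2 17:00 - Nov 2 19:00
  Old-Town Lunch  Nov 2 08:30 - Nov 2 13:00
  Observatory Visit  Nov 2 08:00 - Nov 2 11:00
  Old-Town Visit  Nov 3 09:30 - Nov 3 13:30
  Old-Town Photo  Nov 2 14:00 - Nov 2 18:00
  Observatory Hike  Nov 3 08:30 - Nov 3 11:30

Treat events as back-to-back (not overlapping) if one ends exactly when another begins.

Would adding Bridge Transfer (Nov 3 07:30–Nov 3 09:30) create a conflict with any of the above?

Yes — it overlaps Observatory Hike

Observatory Visit: ends Nov 2 11:00 at or before Bridge Transfer starts Nov 3 07:30 → clear.
Old-Town Lunch: ends Nov 2 13:00 at or before Bridge Transfer starts Nov 3 07:30 → clear.
Old-Town Photo: ends Nov 2 18:00 at or before Bridge Transfer starts Nov 3 07:30 → clear.
Cathedral Hike: ends Nov 2 19:00 at or before Bridge Transfer starts Nov 3 07:30 → clear.
Observatory Hike: starts Nov 3 08:30 before Bridge Transfer ends Nov 3 09:30, and ends Nov 3 11:30 after Bridge Transfer starts Nov 3 07:30 → overlap.
Old-Town Visit: starts Nov 3 09:30 at or after Bridge Transfer ends Nov 3 09:30 → clear.
Bridge Tasting: starts Nov 3 11:00 at or after Bridge Transfer ends Nov 3 09:30 → clear.
Museum Tour: starts Nov 3 16:00 at or after Bridge Transfer ends Nov 3 09:30 → clear.
Bridge Transfer overlaps Observatory Hike.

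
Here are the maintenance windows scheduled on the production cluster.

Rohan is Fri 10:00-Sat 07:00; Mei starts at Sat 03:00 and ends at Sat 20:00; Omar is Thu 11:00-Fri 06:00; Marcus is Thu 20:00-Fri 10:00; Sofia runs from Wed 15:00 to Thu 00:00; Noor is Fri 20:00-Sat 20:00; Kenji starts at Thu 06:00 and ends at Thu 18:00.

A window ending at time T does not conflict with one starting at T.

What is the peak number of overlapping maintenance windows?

3

Walk through starts and ends in time order (an end at T is processed before a start at T):
Wed 15:00 start Sofia → 1
Thu 00:00 end Sofia → 0
Thu 06:00 start Kenji → 1
Thu 11:00 start Omar → 2
Thu 18:00 end Kenji → 1
Thu 20:00 start Marcus → 2
Fri 06:00 end Omar → 1
Fri 10:00 end Marcus → 0
Fri 10:00 start Rohan → 1
Fri 20:00 start Noor → 2
Sat 03:00 start Mei → 3
Sat 07:00 end Rohan → 2
Sat 20:00 end Mei → 1
Sat 20:00 end Noor → 0
Peak is 3, at Sat 03:00 (Mei, Noor, Rohan).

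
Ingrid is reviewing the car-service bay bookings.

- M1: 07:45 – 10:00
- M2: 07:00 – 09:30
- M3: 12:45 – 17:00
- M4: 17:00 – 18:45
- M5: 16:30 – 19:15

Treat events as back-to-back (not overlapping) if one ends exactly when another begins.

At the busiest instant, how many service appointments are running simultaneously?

2

Walk through starts and ends in time order (an end at T is processed before a start at T):
07:00 start M2 → 1
07:45 start M1 → 2
09:30 end M2 → 1
10:00 end M1 → 0
12:45 start M3 → 1
16:30 start M5 → 2
17:00 end M3 → 1
17:00 start M4 → 2
18:45 end M4 → 1
19:15 end M5 → 0
Peak is 2, at 07:45 (M1, M2).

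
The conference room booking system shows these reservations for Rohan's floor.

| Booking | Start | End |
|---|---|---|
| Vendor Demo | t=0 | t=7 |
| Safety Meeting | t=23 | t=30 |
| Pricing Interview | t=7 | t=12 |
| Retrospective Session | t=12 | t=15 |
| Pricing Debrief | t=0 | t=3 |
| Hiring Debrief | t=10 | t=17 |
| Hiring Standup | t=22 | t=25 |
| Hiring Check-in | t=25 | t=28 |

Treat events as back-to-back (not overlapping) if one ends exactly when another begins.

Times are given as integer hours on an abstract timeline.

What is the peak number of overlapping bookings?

2

Walk through starts and ends in time order (an end at T is processed before a start at T):
t=0 start Pricing Debrief → 1
t=0 start Vendor Demo → 2
t=3 end Pricing Debrief → 1
t=7 end Vendor Demo → 0
t=7 start Pricing Interview → 1
t=10 start Hiring Debrief → 2
t=12 end Pricing Interview → 1
t=12 start Retrospective Session → 2
t=15 end Retrospective Session → 1
t=17 end Hiring Debrief → 0
t=22 start Hiring Standup → 1
t=23 start Safety Meeting → 2
t=25 end Hiring Standup → 1
t=25 start Hiring Check-in → 2
t=28 end Hiring Check-in → 1
t=30 end Safety Meeting → 0
Peak is 2, at t=0 (Pricing Debrief, Vendor Demo).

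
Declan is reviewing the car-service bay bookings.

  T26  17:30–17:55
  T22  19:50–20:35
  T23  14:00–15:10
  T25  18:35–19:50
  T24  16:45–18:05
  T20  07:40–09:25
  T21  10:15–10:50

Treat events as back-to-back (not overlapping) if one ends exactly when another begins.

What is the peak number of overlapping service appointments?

Sweep the timeline, counting +1 at each start and −1 at each end (ends before starts at a tie):
07:40 start T20 → 1
09:25 end T20 → 0
10:15 start T21 → 1
10:50 end T21 → 0
14:00 start T23 → 1
15:10 end T23 → 0
16:45 start T24 → 1
17:30 start T26 → 2
17:55 end T26 → 1
18:05 end T24 → 0
18:35 start T25 → 1
19:50 end T25 → 0
19:50 start T22 → 1
20:35 end T22 → 0
Peak is 2, at 17:30 (T24, T26).

2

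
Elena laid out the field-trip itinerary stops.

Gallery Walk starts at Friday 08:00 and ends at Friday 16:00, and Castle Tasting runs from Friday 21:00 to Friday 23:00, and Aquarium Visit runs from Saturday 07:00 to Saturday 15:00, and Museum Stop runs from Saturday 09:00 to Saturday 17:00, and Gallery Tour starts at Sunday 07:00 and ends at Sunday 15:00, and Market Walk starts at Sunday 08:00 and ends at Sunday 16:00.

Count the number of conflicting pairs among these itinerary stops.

2

Sorted by start: Gallery Walk, Castle Tasting, Aquarium Visit, Museum Stop, Gallery Tour, Market Walk.
Castle Tasting starts after Gallery Walk ends, so nothing later overlaps Gallery Walk either.
Aquarium Visit starts after Castle Tasting ends, so nothing later overlaps Castle Tasting either.
Museum Stop starts before Aquarium Visit ends → Aquarium Visit and Museum Stop overlap.
Gallery Tour starts after Aquarium Visit ends, so nothing later overlaps Aquarium Visit either.
Gallery Tour starts after Museum Stop ends, so nothing later overlaps Museum Stop either.
Market Walk starts before Gallery Tour ends → Gallery Tour and Market Walk overlap.
Overlapping pairs: Aquarium Visit & Museum Stop, Gallery Tour & Market Walk — 2 in total.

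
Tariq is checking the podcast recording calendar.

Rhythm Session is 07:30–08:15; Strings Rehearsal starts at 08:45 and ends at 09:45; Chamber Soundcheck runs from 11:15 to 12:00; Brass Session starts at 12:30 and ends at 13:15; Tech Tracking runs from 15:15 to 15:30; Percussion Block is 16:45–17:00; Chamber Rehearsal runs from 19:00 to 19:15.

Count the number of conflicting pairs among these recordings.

Sorted by start: Rhythm Session, Strings Rehearsal, Chamber Soundcheck, Brass Session, Tech Tracking, Percussion Block, Chamber Rehearsal.
Strings Rehearsal starts after Rhythm Session ends; Rhythm Session is clear from here.
Chamber Soundcheck starts after Strings Rehearsal ends; Strings Rehearsal is clear from here.
Brass Session starts after Chamber Soundcheck ends; Chamber Soundcheck is clear from here.
Tech Tracking starts after Brass Session ends; Brass Session is clear from here.
Percussion Block starts after Tech Tracking ends; Tech Tracking is clear from here.
Chamber Rehearsal starts after Percussion Block ends.
No pair overlaps.

0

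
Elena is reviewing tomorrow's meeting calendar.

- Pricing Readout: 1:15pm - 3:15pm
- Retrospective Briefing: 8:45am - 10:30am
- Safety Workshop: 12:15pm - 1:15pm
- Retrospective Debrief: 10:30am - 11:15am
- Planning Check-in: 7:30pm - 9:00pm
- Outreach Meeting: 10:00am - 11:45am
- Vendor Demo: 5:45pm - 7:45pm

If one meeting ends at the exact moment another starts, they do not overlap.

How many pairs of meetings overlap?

Check each pair: they overlap iff neither finishes before the other starts.
Sorted by start: Retrospective Briefing, Outreach Meeting, Retrospective Debrief, Safety Workshop, Pricing Readout, Vendor Demo, Planning Check-in.
Outreach Meeting starts before Retrospective Briefing ends → Retrospective Briefing and Outreach Meeting overlap.
Retrospective Debrief starts exactly when Retrospective Briefing ends (back-to-back, no overlap), so nothing later overlaps Retrospective Briefing either.
Retrospective Debrief starts before Outreach Meeting ends → Outreach Meeting and Retrospective Debrief overlap.
Safety Workshop starts after Outreach Meeting ends, so nothing later overlaps Outreach Meeting either.
Safety Workshop starts after Retrospective Debrief ends, so nothing later overlaps Retrospective Debrief either.
Pricing Readout starts exactly when Safety Workshop ends (back-to-back, no overlap), so nothing later overlaps Safety Workshop either.
Vendor Demo starts after Pricing Readout ends, so nothing later overlaps Pricing Readout either.
Planning Check-in starts before Vendor Demo ends → Vendor Demo and Planning Check-in overlap.
Overlapping pairs: Outreach Meeting & Retrospective Briefing, Outreach Meeting & Retrospective Debrief, Planning Check-in & Vendor Demo — 3 in total.

3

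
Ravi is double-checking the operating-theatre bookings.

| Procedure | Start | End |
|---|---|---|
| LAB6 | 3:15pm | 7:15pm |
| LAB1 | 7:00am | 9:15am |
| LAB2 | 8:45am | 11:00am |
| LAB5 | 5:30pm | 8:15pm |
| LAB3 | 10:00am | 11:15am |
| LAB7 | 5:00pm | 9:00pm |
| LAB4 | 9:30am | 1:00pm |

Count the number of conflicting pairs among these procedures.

7

Sorted by start: LAB1, LAB2, LAB4, LAB3, LAB6, LAB7, LAB5.
LAB2 starts before LAB1 ends → LAB1 and LAB2 overlap.
LAB4 starts after LAB1 ends, so LAB1 has no further overlaps.
LAB4 starts before LAB2 ends → LAB2 and LAB4 overlap.
LAB3 starts before LAB2 ends → LAB2 and LAB3 overlap.
LAB6 starts after LAB2 ends, so LAB2 has no further overlaps.
LAB3 starts before LAB4 ends → LAB4 and LAB3 overlap.
LAB6 starts after LAB4 ends, so LAB4 has no further overlaps.
LAB6 starts after LAB3 ends, so LAB3 has no further overlaps.
LAB7 starts before LAB6 ends → LAB6 and LAB7 overlap.
LAB5 starts before LAB6 ends → LAB6 and LAB5 overlap.
LAB5 starts before LAB7 ends → LAB7 and LAB5 overlap.
Overlapping pairs: LAB1 & LAB2, LAB2 & LAB3, LAB2 & LAB4, LAB3 & LAB4, LAB5 & LAB6, LAB5 & LAB7, LAB6 & LAB7 — 7 in total.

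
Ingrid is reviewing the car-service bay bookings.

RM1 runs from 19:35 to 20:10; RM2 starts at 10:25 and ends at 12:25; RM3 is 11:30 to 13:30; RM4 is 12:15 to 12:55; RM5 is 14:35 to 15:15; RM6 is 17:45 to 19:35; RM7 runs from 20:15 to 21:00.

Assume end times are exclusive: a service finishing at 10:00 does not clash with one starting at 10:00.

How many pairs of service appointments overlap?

Sorted by start: RM2, RM3, RM4, RM5, RM6, RM1, RM7.
RM3 starts before RM2 ends → RM2 and RM3 overlap.
RM4 starts before RM2 ends → RM2 and RM4 overlap.
RM5 starts after RM2 ends, so RM2 has no further overlaps.
RM4 starts before RM3 ends → RM3 and RM4 overlap.
RM5 starts after RM3 ends, so RM3 has no further overlaps.
RM5 starts after RM4 ends, so RM4 has no further overlaps.
RM6 starts after RM5 ends, so RM5 has no further overlaps.
RM1 starts exactly when RM6 ends (back-to-back, no overlap), so RM6 has no further overlaps.
RM7 starts after RM1 ends.
Overlapping pairs: RM2 & RM3, RM2 & RM4, RM3 & RM4 — 3 in total.

3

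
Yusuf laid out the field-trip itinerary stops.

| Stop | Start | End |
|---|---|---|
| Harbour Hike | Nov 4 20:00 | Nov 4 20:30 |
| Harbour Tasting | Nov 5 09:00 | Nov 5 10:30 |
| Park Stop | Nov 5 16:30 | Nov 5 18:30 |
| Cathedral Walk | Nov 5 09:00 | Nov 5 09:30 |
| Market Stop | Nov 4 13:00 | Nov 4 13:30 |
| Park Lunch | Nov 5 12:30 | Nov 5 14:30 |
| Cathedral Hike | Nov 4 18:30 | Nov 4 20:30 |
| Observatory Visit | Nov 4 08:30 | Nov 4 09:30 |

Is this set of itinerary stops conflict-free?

No

Sorted by start: Observatory Visit, Market Stop, Cathedral Hike, Harbour Hike, Harbour Tasting, Cathedral Walk, Park Lunch, Park Stop.
Market Stop starts after Observatory Visit ends, so nothing later overlaps Observatory Visit either.
Cathedral Hike starts after Market Stop ends, so nothing later overlaps Market Stop either.
Harbour Hike starts before Cathedral Hike ends → Cathedral Hike and Harbour Hike overlap.
That's a conflict, so the schedule is not conflict-free.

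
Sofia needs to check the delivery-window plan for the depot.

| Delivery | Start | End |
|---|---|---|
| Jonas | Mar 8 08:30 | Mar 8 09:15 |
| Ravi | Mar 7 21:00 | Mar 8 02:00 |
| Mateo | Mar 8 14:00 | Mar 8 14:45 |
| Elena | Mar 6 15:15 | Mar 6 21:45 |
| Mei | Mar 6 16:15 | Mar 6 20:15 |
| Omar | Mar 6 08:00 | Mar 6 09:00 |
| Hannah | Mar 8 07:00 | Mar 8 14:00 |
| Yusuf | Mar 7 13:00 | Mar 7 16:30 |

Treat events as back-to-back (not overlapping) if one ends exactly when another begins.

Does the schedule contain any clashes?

Check each pair: they overlap iff neither finishes before the other starts.
Sorted by start: Omar, Elena, Mei, Yusuf, Ravi, Hannah, Jonas, Mateo.
Elena starts after Omar ends — done with Omar.
Mei starts before Elena ends → Elena and Mei overlap.
That's a conflict, so the schedule is not conflict-free.

Yes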